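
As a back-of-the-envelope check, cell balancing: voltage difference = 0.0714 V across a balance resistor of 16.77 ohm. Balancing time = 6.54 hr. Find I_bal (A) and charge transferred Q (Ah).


I_bal = dV / R = 0.0714 / 16.77 = 0.0042576 A
Q = I_bal * t = 0.0042576 * 6.54 = 0.02784 Ah

I=0.0042576 A, Q=0.02784 Ah


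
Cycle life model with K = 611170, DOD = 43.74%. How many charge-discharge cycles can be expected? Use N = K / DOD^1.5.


Step 1: DOD^1.5 = 43.74^1.5 = 289.28
Step 2: N = 611170 / 289.28 = 2113 cycles

2113 cycles


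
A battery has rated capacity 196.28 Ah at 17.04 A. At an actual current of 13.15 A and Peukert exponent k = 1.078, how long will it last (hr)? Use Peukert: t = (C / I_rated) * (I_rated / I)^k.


t_rated = C / I_rated = 196.28 / 17.04 = 11.519 hr
(I_rated/I)^k = (1.2958)^1.078 = 1.3223
t = t_rated * (I_rated/I)^k = 11.519 * 1.3223 = 15.23 hr

15.23 hr


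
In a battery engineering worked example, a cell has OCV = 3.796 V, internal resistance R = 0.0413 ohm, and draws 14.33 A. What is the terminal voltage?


V = OCV - I*R = 3.796 - 14.33 * 0.0413 = 3.204 V

3.204 V


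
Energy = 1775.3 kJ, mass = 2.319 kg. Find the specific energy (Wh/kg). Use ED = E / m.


Convert: E = 1775.3 kJ = 493.14 Wh
ED = E / m = 493.14 / 2.319 = 212.7 Wh/kg

212.7 Wh/kg


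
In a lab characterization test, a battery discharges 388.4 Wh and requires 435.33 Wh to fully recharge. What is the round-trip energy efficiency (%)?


Round-trip efficiency = 388.4/435.33 * 100% = 89.22%

89.22%


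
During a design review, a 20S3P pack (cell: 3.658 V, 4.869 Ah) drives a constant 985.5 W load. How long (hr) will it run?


Step 1: E_pack = Ns * V_cell * Np * C_cell = 20 * 3.658 * 3 * 4.869 = 1068.6 Wh
Step 2: t = E_pack / P = 1068.6 / 985.5 = 1.084 hr

1.084 hr


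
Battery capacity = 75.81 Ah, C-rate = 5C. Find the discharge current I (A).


At 5C: I = 5 * 75.81 Ah = 379.05 A

379.05 A


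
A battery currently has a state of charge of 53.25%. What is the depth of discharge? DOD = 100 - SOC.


DOD = 100 - SOC = 100 - 53.25 = 46.75%

46.75%


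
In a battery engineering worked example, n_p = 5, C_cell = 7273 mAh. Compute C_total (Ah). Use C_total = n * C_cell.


Convert: C_cell = 7273 mAh = 7.273 Ah
C_total = 5 * 7.273 = 36.365 Ah

36.365 Ah


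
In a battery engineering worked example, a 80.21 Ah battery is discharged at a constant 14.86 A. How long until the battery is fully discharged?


Runtime = 80.21 Ah / 14.86 A = 5.398 hr

5.398 hr


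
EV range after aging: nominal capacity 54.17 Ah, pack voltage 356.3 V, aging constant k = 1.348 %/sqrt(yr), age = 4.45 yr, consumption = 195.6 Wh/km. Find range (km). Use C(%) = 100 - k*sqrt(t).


Step 1: capacity retention = 100 - 1.348 * sqrt(4.45) = 100 - 1.348 * 2.1095 = 97.156%
Step 2: C_now = 54.17 * 97.156/100 = 52.629 Ah
Step 3: E_pack = V * C_now = 356.3 * 52.629 = 18752 Wh
Step 4: range = E_pack / consumption = 18752 / 195.6 = 95.87 km

95.87 km


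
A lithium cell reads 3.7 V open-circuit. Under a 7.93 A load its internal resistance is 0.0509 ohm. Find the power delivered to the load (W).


Step 1: V_terminal = OCV - I*R = 3.7 - 7.93 * 0.0509 = 3.2964 V
Step 2: P_out = V_terminal * I = 3.2964 * 7.93 = 26.14 W

26.14 W


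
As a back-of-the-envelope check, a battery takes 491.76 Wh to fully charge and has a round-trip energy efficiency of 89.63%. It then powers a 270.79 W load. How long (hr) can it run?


Step 1: E_discharge = eta/100 * E_charge = 89.63/100 * 491.76 = 440.76 Wh
Step 2: t = E_discharge / P = 440.76 / 270.79 = 1.628 hr

1.628 hr


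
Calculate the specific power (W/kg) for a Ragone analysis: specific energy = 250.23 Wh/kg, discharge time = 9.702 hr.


Specific power = 250.23 Wh/kg / 9.702 hr = 25.79 W/kg

25.79 W/kg


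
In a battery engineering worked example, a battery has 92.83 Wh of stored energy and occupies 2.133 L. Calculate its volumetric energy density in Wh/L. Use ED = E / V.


ED = E / V = 92.83 / 2.133 = 43.52 Wh/L

43.52 Wh/L


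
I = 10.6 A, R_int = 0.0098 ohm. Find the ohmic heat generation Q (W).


Q = I^2 * R = 10.6^2 * 0.0098 = 1.101 W

1.101 W


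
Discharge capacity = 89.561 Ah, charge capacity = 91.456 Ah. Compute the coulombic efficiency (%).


Coulombic efficiency = 89.561/91.456 * 100% = 97.93%

97.93%


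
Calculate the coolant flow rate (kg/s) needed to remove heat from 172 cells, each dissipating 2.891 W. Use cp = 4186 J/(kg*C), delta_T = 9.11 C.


Q_total = 172 * 2.891 = 497.25 W
m_dot = Q_total / (cp * dT) = 497.25 / (4186 * 9.11) = 0.01304 kg/s

0.01304 kg/s


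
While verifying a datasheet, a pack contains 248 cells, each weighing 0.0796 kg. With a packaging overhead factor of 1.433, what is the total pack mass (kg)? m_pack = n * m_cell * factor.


m_pack = n * m_cell * overhead = 248 * 0.0796 * 1.433 = 28.29 kg

28.29 kg


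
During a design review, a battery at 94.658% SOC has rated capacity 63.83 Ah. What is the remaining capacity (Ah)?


remaining = SOC / 100 * total = 94.658 / 100 * 63.83 = 60.42 Ah

60.42 Ah


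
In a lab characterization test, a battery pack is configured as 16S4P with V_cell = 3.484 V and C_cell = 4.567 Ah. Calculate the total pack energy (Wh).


V_pack = 16 * 3.484 = 55.744 V
C_pack = 4 * 4.567 = 18.268 Ah
E = V_pack * C_pack = 55.744 * 18.268 = 1018 Wh

1018 Wh


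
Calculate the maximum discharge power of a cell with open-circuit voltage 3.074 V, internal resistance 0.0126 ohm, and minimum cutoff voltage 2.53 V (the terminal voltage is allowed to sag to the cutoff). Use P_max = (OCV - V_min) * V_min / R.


P_max = (OCV - V_min) * V_min / R = (3.074 - 2.53) * 2.53 / 0.0126 = 0.544 * 2.53 / 0.0126 = 109.2 W

109.2 W


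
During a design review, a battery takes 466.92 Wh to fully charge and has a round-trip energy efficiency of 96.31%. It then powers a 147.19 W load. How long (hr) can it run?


Step 1: E_discharge = eta/100 * E_charge = 96.31/100 * 466.92 = 449.69 Wh
Step 2: t = E_discharge / P = 449.69 / 147.19 = 3.055 hr

3.055 hr


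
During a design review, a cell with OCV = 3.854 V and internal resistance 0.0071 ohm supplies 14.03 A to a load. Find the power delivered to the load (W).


Step 1: V_terminal = OCV - I*R = 3.854 - 14.03 * 0.0071 = 3.7544 V
Step 2: P_out = V_terminal * I = 3.7544 * 14.03 = 52.67 W

52.67 W


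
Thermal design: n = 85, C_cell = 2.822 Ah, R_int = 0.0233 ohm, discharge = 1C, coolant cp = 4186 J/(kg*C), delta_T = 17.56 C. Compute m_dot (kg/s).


Step 1: I = 1 * 2.822 = 2.822 A
Step 2: Q_cell = I^2 * R = 2.822^2 * 0.0233 = 0.18555 W
Step 3: Q_total = 85 * 0.18555 = 15.772 W
Step 4: m_dot = Q_total / (cp * dT) = 15.772 / (4186 * 17.56) = 2.146e-04 kg/s

2.146e-04 kg/s


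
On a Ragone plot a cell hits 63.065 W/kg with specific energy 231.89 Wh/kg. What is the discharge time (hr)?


t = E / P = 231.89 / 63.065 = 3.677 hr

3.677 hr


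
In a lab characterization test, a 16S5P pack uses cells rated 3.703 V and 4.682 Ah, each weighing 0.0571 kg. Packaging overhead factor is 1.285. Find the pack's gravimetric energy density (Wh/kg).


Step 1: V_pack = 16 * 3.703 = 59.248 V
Step 2: C_pack = 5 * 4.682 = 23.41 Ah
Step 3: E_pack = V_pack * C_pack = 59.248 * 23.41 = 1387 Wh
Step 4: m_pack = 16 * 5 * 0.0571 * 1.285 = 5.8699 kg
Step 5: ED = E_pack / m_pack = 1387 / 5.8699 = 236.3 Wh/kg

236.3 Wh/kg


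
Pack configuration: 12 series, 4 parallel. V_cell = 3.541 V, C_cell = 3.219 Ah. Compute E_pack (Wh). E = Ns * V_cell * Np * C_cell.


E = Ns * Vcell * Np * Ccell = 12 * 3.541 * 4 * 3.219 = 547.1 Wh

547.1 Wh


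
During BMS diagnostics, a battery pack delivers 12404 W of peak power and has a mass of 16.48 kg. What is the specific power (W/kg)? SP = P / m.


Specific power = 12404 W / 16.48 kg = 752.7 W/kg

752.7 W/kg


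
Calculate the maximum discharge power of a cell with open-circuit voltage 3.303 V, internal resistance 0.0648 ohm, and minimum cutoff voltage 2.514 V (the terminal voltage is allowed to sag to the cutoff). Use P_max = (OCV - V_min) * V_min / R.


P_max = (OCV - V_min) * V_min / R = (3.303 - 2.514) * 2.514 / 0.0648 = 0.789 * 2.514 / 0.0648 = 30.61 W

30.61 W


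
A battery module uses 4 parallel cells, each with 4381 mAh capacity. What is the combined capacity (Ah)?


Convert: C_cell = 4381 mAh = 4.381 Ah
C_total = 4 * 4.381 = 17.524 Ah

17.524 Ah


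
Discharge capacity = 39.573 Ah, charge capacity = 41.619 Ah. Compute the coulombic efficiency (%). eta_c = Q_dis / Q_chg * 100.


Coulombic efficiency = 39.573/41.619 * 100% = 95.08%

95.08%


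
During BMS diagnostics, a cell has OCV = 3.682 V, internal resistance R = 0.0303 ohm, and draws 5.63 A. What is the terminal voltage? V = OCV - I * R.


IR drop = 5.63 * 0.0303 = 0.17059 V
V = 3.682 - 0.17059 = 3.511 V

3.511 V


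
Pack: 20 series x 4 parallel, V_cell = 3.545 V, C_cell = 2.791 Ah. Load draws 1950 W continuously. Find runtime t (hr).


Step 1: E_pack = Ns * V_cell * Np * C_cell = 20 * 3.545 * 4 * 2.791 = 791.53 Wh
Step 2: t = E_pack / P = 791.53 / 1950 = 0.4059 hr

0.4059 hr


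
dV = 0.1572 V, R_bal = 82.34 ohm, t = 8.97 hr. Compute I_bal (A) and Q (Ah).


I_bal = dV / R = 0.1572 / 82.34 = 0.0019092 A
Q = I_bal * t = 0.0019092 * 8.97 = 0.01713 Ah

I=0.0019092 A, Q=0.01713 Ah


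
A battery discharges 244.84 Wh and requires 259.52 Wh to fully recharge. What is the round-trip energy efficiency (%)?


Round-trip efficiency = 244.84/259.52 * 100% = 94.34%

94.34%


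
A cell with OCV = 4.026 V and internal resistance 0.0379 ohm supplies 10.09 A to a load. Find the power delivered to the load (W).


Step 1: V_terminal = OCV - I*R = 4.026 - 10.09 * 0.0379 = 3.6436 V
Step 2: P_out = V_terminal * I = 3.6436 * 10.09 = 36.76 W

36.76 W


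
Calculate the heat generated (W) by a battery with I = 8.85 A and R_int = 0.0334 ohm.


I^2 = 78.323
Q = 78.323 * 0.0334 = 2.616 W

2.616 W


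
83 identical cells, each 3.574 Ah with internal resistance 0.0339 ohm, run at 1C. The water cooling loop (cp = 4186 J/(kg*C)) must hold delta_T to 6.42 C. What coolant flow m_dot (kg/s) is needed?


Step 1: I = 1 * 3.574 = 3.574 A
Step 2: Q_cell = I^2 * R = 3.574^2 * 0.0339 = 0.43302 W
Step 3: Q_total = 83 * 0.43302 = 35.941 W
Step 4: m_dot = Q_total / (cp * dT) = 35.941 / (4186 * 6.42) = 0.001337 kg/s

0.001337 kg/s


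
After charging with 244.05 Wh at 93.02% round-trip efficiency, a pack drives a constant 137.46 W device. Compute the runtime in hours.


Step 1: E_discharge = eta/100 * E_charge = 93.02/100 * 244.05 = 227.02 Wh
Step 2: t = E_discharge / P = 227.02 / 137.46 = 1.652 hr

1.652 hr


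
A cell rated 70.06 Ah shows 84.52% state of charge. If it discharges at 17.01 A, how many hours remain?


Step 1: remaining = SOC/100 * C_total = 84.52/100 * 70.06 = 59.215 Ah
Step 2: t = remaining / I = 59.215 / 17.01 = 3.481 hr

3.481 hr


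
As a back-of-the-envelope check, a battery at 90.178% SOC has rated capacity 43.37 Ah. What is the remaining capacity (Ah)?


remaining = SOC / 100 * total = 90.178 / 100 * 43.37 = 39.11 Ah

39.11 Ah


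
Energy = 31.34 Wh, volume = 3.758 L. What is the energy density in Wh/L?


ED = E / V = 31.34 / 3.758 = 8.340 Wh/L

8.340 Wh/L


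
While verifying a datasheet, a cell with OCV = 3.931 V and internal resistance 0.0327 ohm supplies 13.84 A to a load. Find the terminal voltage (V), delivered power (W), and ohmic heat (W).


Step 1: V_terminal = OCV - I*R = 3.931 - 13.84 * 0.0327 = 3.4784 V
Step 2: P_out = V_terminal * I = 3.4784 * 13.84 = 48.14 W
Step 3: Q = I^2 * R = 13.84^2 * 0.0327 = 6.264 W

V=3.4784 V, P=48.14 W, Q=6.264 W


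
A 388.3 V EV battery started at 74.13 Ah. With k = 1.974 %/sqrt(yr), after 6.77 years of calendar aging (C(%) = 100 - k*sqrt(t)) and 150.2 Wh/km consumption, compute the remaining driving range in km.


Step 1: capacity retention = 100 - 1.974 * sqrt(6.77) = 100 - 1.974 * 2.6019 = 94.864%
Step 2: C_now = 74.13 * 94.864/100 = 70.323 Ah
Step 3: E_pack = V * C_now = 388.3 * 70.323 = 27306 Wh
Step 4: range = E_pack / consumption = 27306 / 150.2 = 181.8 km

181.8 km


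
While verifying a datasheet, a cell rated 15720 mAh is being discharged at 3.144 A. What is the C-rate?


Convert: capacity = 15720 mAh = 15.72 Ah
Rearranging: C_rate = 3.144 / 15.72 = 0.2C

0.2C


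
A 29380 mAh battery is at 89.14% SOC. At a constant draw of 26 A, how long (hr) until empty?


Convert: C_total = 29380 mAh = 29.38 Ah
Step 1: remaining = SOC/100 * C_total = 89.14/100 * 29.38 = 26.189 Ah
Step 2: t = remaining / I = 26.189 / 26 = 1.007 hr

1.007 hr


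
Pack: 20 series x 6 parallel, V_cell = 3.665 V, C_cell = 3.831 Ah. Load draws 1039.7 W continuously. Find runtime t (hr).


Step 1: E_pack = Ns * V_cell * Np * C_cell = 20 * 3.665 * 6 * 3.831 = 1684.9 Wh
Step 2: t = E_pack / P = 1684.9 / 1039.7 = 1.621 hr

1.621 hr


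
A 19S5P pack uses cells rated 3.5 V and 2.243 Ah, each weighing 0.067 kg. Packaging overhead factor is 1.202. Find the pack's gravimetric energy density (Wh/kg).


Step 1: V_pack = 19 * 3.5 = 66.5 V
Step 2: C_pack = 5 * 2.243 = 11.215 Ah
Step 3: E_pack = V_pack * C_pack = 66.5 * 11.215 = 745.8 Wh
Step 4: m_pack = 19 * 5 * 0.067 * 1.202 = 7.6507 kg
Step 5: ED = E_pack / m_pack = 745.8 / 7.6507 = 97.48 Wh/kg

97.48 Wh/kg


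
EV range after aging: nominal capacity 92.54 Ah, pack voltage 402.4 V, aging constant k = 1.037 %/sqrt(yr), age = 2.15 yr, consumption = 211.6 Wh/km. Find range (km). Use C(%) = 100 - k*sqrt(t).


Step 1: capacity retention = 100 - 1.037 * sqrt(2.15) = 100 - 1.037 * 1.4663 = 98.479%
Step 2: C_now = 92.54 * 98.479/100 = 91.132 Ah
Step 3: E_pack = V * C_now = 402.4 * 91.132 = 36672 Wh
Step 4: range = E_pack / consumption = 36672 / 211.6 = 173.3 km

173.3 km


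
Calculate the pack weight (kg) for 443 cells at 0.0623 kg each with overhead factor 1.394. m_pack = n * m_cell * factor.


m_pack = n * m_cell * overhead = 443 * 0.0623 * 1.394 = 38.47 kg

38.47 kg


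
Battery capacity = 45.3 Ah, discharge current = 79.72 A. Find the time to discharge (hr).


t = capacity / current = 45.3 / 79.72 = 0.5682 hr

0.5682 hr


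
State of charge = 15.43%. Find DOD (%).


Complement of SOC: DOD = 100% - 15.43% = 84.57%

84.57%


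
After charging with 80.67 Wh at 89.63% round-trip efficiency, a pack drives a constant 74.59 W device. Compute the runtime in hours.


Step 1: E_discharge = eta/100 * E_charge = 89.63/100 * 80.67 = 72.305 Wh
Step 2: t = E_discharge / P = 72.305 / 74.59 = 0.9694 hr

0.9694 hr


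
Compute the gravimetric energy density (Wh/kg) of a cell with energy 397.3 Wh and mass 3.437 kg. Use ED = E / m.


ED = E / m = 397.3 / 3.437 = 115.6 Wh/kg

115.6 Wh/kg


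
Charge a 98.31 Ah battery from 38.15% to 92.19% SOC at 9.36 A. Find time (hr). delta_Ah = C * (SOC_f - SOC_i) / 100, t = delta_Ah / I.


Step 1: dSOC = 92.19% - 38.15% = 54.04%
Step 2: delta_Ah = 98.31 * 54.04 / 100 = 53.127 Ah
Step 3: t = 53.127 / 9.36 = 5.676 hr

5.676 hr


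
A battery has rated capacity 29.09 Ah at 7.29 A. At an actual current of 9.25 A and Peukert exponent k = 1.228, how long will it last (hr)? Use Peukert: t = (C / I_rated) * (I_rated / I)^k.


t_rated = C / I_rated = 29.09 / 7.29 = 3.9904 hr
(I_rated/I)^k = (0.78811)^1.228 = 0.74646
t = t_rated * (I_rated/I)^k = 3.9904 * 0.74646 = 2.979 hr

2.979 hr


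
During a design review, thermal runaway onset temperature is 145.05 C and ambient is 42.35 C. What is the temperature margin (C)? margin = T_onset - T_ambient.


Safety margin = 145.05 C - 42.35 C = 102.7 C

102.7 C


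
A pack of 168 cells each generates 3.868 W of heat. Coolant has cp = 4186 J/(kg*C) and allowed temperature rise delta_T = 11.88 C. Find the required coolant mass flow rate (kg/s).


Step 1: Total heat Q = 168 * 3.868 W = 649.82 W
Step 2: denom = cp * dT = 4186 * 11.88 = 49730
Step 3: m_dot = 649.82 / 49730 = 0.01307 kg/s

0.01307 kg/s


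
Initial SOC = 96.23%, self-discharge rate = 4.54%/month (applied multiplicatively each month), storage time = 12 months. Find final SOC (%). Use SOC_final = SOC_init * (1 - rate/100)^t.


Monthly retention factor = 1 - 4.54/100 = 0.9546
Over 12 months: factor^12 = 0.57261
SOC_final = 96.23 * 0.57261 = 55.10%

55.10%


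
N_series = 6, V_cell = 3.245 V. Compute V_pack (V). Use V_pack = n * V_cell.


Series voltages add: 6 * 3.245 V = 19.47 V

19.47 V


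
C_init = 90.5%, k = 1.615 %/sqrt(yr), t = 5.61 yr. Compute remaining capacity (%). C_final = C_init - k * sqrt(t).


Step 1: sqrt(5.61 yr) = 2.3685
Step 2: drop = 1.615 * 2.3685 = 3.8251
Step 3: C_final = 90.5 - 3.8251 = 86.67%

86.67%


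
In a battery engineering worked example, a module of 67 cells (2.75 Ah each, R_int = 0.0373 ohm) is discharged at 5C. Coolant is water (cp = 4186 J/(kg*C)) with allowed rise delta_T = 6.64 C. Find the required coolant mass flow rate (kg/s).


Step 1: I = 5 * 2.75 = 13.75 A
Step 2: Q_cell = I^2 * R = 13.75^2 * 0.0373 = 7.052 W
Step 3: Q_total = 67 * 7.052 = 472.48 W
Step 4: m_dot = Q_total / (cp * dT) = 472.48 / (4186 * 6.64) = 0.01700 kg/s

0.01700 kg/s


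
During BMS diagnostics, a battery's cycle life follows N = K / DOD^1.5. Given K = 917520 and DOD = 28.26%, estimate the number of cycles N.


DOD^1.5 = 150.23
N = K / DOD^1.5 = 917520 / 150.23 = 6107

6107 cycles


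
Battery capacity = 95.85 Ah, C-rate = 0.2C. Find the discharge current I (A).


I = C_rate * capacity = 0.2 * 95.85 = 19.17 A

19.17 A


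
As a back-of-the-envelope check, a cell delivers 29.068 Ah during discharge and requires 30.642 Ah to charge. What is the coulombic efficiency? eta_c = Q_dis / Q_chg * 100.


Coulombic efficiency = 29.068/30.642 * 100% = 94.86%

94.86%


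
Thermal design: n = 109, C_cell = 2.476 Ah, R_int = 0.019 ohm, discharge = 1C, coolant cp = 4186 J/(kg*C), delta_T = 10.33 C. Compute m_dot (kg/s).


Step 1: I = 1 * 2.476 = 2.476 A
Step 2: Q_cell = I^2 * R = 2.476^2 * 0.019 = 0.11648 W
Step 3: Q_total = 109 * 0.11648 = 12.696 W
Step 4: m_dot = Q_total / (cp * dT) = 12.696 / (4186 * 10.33) = 2.936e-04 kg/s

2.936e-04 kg/s


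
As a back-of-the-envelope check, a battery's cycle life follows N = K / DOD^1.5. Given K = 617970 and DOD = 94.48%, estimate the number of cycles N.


DOD^1.5 = 918.35
N = K / DOD^1.5 = 617970 / 918.35 = 672.9

672.9 cycles


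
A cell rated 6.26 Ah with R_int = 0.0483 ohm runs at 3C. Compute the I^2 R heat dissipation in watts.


Step 1: I = C_rate * capacity = 3 * 6.26 = 18.78 A
Step 2: Q = I^2 * R = 18.78^2 * 0.0483 = 352.69 * 0.0483 = 17.03 W

17.03 W


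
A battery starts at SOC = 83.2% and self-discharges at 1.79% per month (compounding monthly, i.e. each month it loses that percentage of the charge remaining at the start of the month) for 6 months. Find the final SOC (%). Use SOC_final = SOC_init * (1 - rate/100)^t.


decay = (1 - 1.79/100)^6 = 0.89729
SOC_final = 83.2 * 0.89729 = 74.65%

74.65%


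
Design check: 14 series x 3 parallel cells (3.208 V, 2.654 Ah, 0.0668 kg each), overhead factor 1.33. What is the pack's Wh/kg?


Step 1: V_pack = 14 * 3.208 = 44.912 V
Step 2: C_pack = 3 * 2.654 = 7.962 Ah
Step 3: E_pack = V_pack * C_pack = 44.912 * 7.962 = 357.59 Wh
Step 4: m_pack = 14 * 3 * 0.0668 * 1.33 = 3.7314 kg
Step 5: ED = E_pack / m_pack = 357.59 / 3.7314 = 95.83 Wh/kg

95.83 Wh/kg


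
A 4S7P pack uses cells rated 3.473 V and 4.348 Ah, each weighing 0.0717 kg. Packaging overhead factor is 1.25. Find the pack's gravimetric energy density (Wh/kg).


Step 1: V_pack = 4 * 3.473 = 13.892 V
Step 2: C_pack = 7 * 4.348 = 30.436 Ah
Step 3: E_pack = V_pack * C_pack = 13.892 * 30.436 = 422.82 Wh
Step 4: m_pack = 4 * 7 * 0.0717 * 1.25 = 2.5095 kg
Step 5: ED = E_pack / m_pack = 422.82 / 2.5095 = 168.5 Wh/kg

168.5 Wh/kg


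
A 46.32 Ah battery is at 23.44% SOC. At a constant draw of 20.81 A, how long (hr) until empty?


Step 1: remaining = SOC/100 * C_total = 23.44/100 * 46.32 = 10.857 Ah
Step 2: t = remaining / I = 10.857 / 20.81 = 0.5217 hr

0.5217 hr


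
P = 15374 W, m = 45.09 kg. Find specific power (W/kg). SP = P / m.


SP = P / m = 15374 / 45.09 = 341.0 W/kg

341.0 W/kg


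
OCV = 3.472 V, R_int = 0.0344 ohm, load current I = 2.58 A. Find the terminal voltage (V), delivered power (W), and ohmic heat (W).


Step 1: V_terminal = OCV - I*R = 3.472 - 2.58 * 0.0344 = 3.3832 V
Step 2: P_out = V_terminal * I = 3.3832 * 2.58 = 8.729 W
Step 3: Q = I^2 * R = 2.58^2 * 0.0344 = 0.2290 W

V=3.3832 V, P=8.729 W, Q=0.2290 W


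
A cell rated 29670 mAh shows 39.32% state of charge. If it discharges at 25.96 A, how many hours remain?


Convert: C_total = 29670 mAh = 29.67 Ah
Step 1: remaining = SOC/100 * C_total = 39.32/100 * 29.67 = 11.666 Ah
Step 2: t = remaining / I = 11.666 / 25.96 = 0.4494 hr

0.4494 hr


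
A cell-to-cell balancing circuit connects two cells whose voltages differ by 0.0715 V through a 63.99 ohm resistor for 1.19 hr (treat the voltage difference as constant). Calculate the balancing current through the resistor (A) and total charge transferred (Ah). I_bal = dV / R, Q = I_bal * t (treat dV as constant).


First, Ohm's law: I_bal = 0.0715 V / 63.99 ohm = 0.0011174 A
Then Q = I * t = 0.0011174 A * 1.19 hr = 0.001330 Ah

I=0.0011174 A, Q=0.001330 Ah


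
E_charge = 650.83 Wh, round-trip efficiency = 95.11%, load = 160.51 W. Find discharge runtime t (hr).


Step 1: E_discharge = eta/100 * E_charge = 95.11/100 * 650.83 = 619 Wh
Step 2: t = E_discharge / P = 619 / 160.51 = 3.856 hr

3.856 hr


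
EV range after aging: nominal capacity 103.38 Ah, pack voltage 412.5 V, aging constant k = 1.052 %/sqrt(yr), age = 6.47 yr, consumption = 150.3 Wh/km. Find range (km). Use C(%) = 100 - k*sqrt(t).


Step 1: capacity retention = 100 - 1.052 * sqrt(6.47) = 100 - 1.052 * 2.5436 = 97.324%
Step 2: C_now = 103.38 * 97.324/100 = 100.61 Ah
Step 3: E_pack = V * C_now = 412.5 * 100.61 = 41502 Wh
Step 4: range = E_pack / consumption = 41502 / 150.3 = 276.1 km

276.1 km


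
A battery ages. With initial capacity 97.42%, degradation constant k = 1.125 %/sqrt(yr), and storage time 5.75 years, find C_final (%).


sqrt(t) = sqrt(5.75) = 2.3979
C_final = 97.42 - 1.125 * 2.3979 = 94.72%

94.72%


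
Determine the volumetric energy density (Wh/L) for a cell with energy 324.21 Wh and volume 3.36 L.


ED = E / V = 324.21 / 3.36 = 96.49 Wh/L

96.49 Wh/L


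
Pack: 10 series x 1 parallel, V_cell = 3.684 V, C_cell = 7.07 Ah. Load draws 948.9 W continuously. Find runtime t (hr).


Step 1: E_pack = Ns * V_cell * Np * C_cell = 10 * 3.684 * 1 * 7.07 = 260.46 Wh
Step 2: t = E_pack / P = 260.46 / 948.9 = 0.2745 hr

0.2745 hr


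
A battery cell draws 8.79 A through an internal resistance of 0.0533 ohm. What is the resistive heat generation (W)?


Q = I^2 * R = 8.79^2 * 0.0533 = 4.118 W

4.118 W


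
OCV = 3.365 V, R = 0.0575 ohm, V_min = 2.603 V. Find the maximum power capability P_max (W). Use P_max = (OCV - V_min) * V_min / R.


P_max = (OCV - V_min) * V_min / R = (3.365 - 2.603) * 2.603 / 0.0575 = 0.762 * 2.603 / 0.0575 = 34.50 W

34.50 W


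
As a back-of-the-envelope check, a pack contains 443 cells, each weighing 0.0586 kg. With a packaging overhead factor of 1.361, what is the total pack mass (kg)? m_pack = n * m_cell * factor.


Cell mass sum = 443 * 0.0586 = 25.96 kg
With overhead 1.361: m_pack = 25.96 * 1.361 = 35.33 kg

35.33 kg


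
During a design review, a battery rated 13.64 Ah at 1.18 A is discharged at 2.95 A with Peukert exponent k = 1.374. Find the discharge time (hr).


Step 1: t_rated = C / I_rated = 13.64 / 1.18 = 11.559 hr
Step 2: ratio = 1.18 / 2.95 = 0.4
Step 3: ratio^k = 0.4^1.374 = 0.28394
Step 4: t = t_rated * ratio^k = 11.559 * 0.28394 = 3.282 hr

3.282 hr


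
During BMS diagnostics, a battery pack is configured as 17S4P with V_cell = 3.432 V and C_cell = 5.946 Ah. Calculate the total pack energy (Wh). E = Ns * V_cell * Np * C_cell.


E = Ns * Vcell * Np * Ccell = 17 * 3.432 * 4 * 5.946 = 1388 Wh

1388 Wh


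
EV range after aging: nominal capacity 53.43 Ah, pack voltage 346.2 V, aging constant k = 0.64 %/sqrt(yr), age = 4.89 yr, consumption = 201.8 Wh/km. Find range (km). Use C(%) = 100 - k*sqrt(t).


Step 1: capacity retention = 100 - 0.64 * sqrt(4.89) = 100 - 0.64 * 2.2113 = 98.585%
Step 2: C_now = 53.43 * 98.585/100 = 52.674 Ah
Step 3: E_pack = V * C_now = 346.2 * 52.674 = 18236 Wh
Step 4: range = E_pack / consumption = 18236 / 201.8 = 90.37 km

90.37 km


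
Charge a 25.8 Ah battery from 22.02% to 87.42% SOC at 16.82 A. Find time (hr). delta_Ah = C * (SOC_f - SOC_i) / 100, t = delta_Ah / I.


delta_Ah = 25.8 * (87.42 - 22.02) / 100 = 16.873 Ah
t = delta_Ah / I = 16.873 / 16.82 = 1.003 hr

1.003 hr


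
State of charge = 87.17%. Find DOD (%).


DOD = 100 - SOC = 100 - 87.17 = 12.83%

12.83%


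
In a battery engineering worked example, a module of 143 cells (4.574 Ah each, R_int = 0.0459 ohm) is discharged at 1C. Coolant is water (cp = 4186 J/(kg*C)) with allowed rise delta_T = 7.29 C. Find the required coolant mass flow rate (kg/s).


Step 1: I = 1 * 4.574 = 4.574 A
Step 2: Q_cell = I^2 * R = 4.574^2 * 0.0459 = 0.9603 W
Step 3: Q_total = 143 * 0.9603 = 137.32 W
Step 4: m_dot = Q_total / (cp * dT) = 137.32 / (4186 * 7.29) = 0.004500 kg/s

0.004500 kg/s


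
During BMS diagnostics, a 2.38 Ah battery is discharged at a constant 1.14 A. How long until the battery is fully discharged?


Runtime = 2.38 Ah / 1.14 A = 2.088 hr

2.088 hr


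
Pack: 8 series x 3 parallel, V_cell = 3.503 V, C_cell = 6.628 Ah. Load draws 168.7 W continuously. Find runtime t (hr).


Step 1: E_pack = Ns * V_cell * Np * C_cell = 8 * 3.503 * 3 * 6.628 = 557.23 Wh
Step 2: t = E_pack / P = 557.23 / 168.7 = 3.303 hr

3.303 hr


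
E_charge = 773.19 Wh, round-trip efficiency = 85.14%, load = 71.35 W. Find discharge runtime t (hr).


Step 1: E_discharge = eta/100 * E_charge = 85.14/100 * 773.19 = 658.29 Wh
Step 2: t = E_discharge / P = 658.29 / 71.35 = 9.226 hr

9.226 hr


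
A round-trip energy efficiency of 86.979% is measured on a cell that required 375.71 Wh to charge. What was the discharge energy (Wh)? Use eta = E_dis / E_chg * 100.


E_dis = eta/100 * E_chg = 86.979/100 * 375.71 = 326.8 Wh

326.8 Wh


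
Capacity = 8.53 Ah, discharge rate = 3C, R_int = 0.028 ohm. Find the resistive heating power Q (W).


Step 1: I = C_rate * capacity = 3 * 8.53 = 25.59 A
Step 2: Q = I^2 * R = 25.59^2 * 0.028 = 654.85 * 0.028 = 18.34 W

18.34 W


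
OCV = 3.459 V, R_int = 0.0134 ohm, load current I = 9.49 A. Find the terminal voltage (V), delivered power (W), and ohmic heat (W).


Step 1: V_terminal = OCV - I*R = 3.459 - 9.49 * 0.0134 = 3.3318 V
Step 2: P_out = V_terminal * I = 3.3318 * 9.49 = 31.62 W
Step 3: Q = I^2 * R = 9.49^2 * 0.0134 = 1.207 W

V=3.3318 V, P=31.62 W, Q=1.207 W


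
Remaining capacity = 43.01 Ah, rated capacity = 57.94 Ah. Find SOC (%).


SOC = (remaining / total) * 100 = (43.01 / 57.94) * 100 = 74.23%

74.23%


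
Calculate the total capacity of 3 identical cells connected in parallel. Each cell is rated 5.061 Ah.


Parallel capacities add: 3 * 5.061 Ah = 15.183 Ah

15.183 Ah


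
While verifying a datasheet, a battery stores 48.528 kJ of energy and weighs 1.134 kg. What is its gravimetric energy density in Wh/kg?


Convert: E = 48.528 kJ = 13.48 Wh
ED = E / m = 13.48 / 1.134 = 11.89 Wh/kg

11.89 Wh/kg


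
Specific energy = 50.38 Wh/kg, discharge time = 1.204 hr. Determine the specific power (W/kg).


P_specific = E / t = 50.38 / 1.204 = 41.84 W/kg

41.84 W/kg


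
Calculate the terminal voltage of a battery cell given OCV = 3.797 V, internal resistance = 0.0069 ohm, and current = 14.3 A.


V = OCV - I*R = 3.797 - 14.3 * 0.0069 = 3.698 V

3.698 V


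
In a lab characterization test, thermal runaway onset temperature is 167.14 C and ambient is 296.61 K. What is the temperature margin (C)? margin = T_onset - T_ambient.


Convert: T_ambient = 296.61 K = 23.46 C
margin = 167.14 - 23.46 = 143.68 C

143.68 C


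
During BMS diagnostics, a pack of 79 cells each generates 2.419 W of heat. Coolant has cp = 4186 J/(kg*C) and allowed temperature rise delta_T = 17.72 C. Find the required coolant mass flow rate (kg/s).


Step 1: Total heat Q = 79 * 2.419 W = 191.1 W
Step 2: denom = cp * dT = 4186 * 17.72 = 74176
Step 3: m_dot = 191.1 / 74176 = 0.002576 kg/s

0.002576 kg/s


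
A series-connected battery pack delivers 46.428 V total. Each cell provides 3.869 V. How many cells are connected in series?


Rearranging: n = V_pack / V_cell = 46.428 / 3.869 = 12 cells

12


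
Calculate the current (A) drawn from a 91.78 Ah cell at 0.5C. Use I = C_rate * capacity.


I = C_rate * capacity = 0.5 * 91.78 = 45.89 A

45.89 A


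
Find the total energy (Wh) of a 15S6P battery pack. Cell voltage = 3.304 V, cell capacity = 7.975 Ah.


V_pack = 15 * 3.304 = 49.56 V
C_pack = 6 * 7.975 = 47.85 Ah
E = V_pack * C_pack = 49.56 * 47.85 = 2371 Wh

2371 Wh


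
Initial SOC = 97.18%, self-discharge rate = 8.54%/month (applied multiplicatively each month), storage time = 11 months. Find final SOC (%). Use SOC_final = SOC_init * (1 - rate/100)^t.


Monthly retention factor = 1 - 8.54/100 = 0.9146
Over 11 months: factor^11 = 0.37458
SOC_final = 97.18 * 0.37458 = 36.40%

36.40%


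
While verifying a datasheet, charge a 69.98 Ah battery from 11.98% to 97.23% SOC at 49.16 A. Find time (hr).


delta_Ah = 69.98 * (97.23 - 11.98) / 100 = 59.658 Ah
t = delta_Ah / I = 59.658 / 49.16 = 1.214 hr

1.214 hr


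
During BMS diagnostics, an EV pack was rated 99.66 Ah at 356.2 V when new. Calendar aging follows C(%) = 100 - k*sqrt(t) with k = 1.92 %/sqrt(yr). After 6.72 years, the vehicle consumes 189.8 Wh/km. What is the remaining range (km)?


Step 1: capacity retention = 100 - 1.92 * sqrt(6.72) = 100 - 1.92 * 2.5923 = 95.023%
Step 2: C_now = 99.66 * 95.023/100 = 94.7 Ah
Step 3: E_pack = V * C_now = 356.2 * 94.7 = 33732 Wh
Step 4: range = E_pack / consumption = 33732 / 189.8 = 177.7 km

177.7 km


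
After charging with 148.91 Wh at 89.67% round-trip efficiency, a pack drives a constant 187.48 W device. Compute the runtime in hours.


Step 1: E_discharge = eta/100 * E_charge = 89.67/100 * 148.91 = 133.53 Wh
Step 2: t = E_discharge / P = 133.53 / 187.48 = 0.7122 hr

0.7122 hr


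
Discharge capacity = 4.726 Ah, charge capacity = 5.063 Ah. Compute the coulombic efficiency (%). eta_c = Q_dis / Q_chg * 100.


Coulombic efficiency = 4.726/5.063 * 100% = 93.34%

93.34%


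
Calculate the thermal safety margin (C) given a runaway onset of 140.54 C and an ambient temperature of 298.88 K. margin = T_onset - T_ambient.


Convert: T_ambient = 298.88 K = 25.73 C
margin = 140.54 - 25.73 = 114.81 C

114.81 C


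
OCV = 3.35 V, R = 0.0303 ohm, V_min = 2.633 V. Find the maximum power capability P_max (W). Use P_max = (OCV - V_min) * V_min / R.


P_max = (OCV - V_min) * V_min / R = (3.35 - 2.633) * 2.633 / 0.0303 = 0.717 * 2.633 / 0.0303 = 62.31 W

62.31 W


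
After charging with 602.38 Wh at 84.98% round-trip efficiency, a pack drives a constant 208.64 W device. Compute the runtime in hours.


Step 1: E_discharge = eta/100 * E_charge = 84.98/100 * 602.38 = 511.9 Wh
Step 2: t = E_discharge / P = 511.9 / 208.64 = 2.454 hr

2.454 hr


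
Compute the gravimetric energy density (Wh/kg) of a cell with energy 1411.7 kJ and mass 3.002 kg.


Convert: E = 1411.7 kJ = 392.14 Wh
ED = E / m = 392.14 / 3.002 = 130.6 Wh/kg

130.6 Wh/kg


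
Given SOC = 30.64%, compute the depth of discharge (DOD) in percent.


DOD = 100 - SOC = 100 - 30.64 = 69.36%

69.36%


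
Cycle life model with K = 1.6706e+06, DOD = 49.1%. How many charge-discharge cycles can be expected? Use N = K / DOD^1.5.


Step 1: DOD^1.5 = 49.1^1.5 = 344.05
Step 2: N = 1.6706e+06 / 344.05 = 4856 cycles

4856 cycles


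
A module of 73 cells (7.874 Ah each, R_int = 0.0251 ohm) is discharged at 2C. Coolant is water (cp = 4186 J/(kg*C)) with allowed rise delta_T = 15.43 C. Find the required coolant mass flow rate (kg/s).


Step 1: I = 2 * 7.874 = 15.748 A
Step 2: Q_cell = I^2 * R = 15.748^2 * 0.0251 = 6.2248 W
Step 3: Q_total = 73 * 6.2248 = 454.41 W
Step 4: m_dot = Q_total / (cp * dT) = 454.41 / (4186 * 15.43) = 0.007035 kg/s

0.007035 kg/s


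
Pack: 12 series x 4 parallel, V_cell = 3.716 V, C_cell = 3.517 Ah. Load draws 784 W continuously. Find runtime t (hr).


Step 1: E_pack = Ns * V_cell * Np * C_cell = 12 * 3.716 * 4 * 3.517 = 627.32 Wh
Step 2: t = E_pack / P = 627.32 / 784 = 0.8002 hr

0.8002 hr


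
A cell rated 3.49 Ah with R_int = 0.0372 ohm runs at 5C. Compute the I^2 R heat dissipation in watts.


Step 1: I = C_rate * capacity = 5 * 3.49 = 17.45 A
Step 2: Q = I^2 * R = 17.45^2 * 0.0372 = 304.5 * 0.0372 = 11.33 W

11.33 W


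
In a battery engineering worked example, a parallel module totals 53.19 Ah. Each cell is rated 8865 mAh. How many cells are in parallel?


Convert: C_cell = 8865 mAh = 8.865 Ah
n = C_total / C_cell = 53.19 / 8.865 = 6

6


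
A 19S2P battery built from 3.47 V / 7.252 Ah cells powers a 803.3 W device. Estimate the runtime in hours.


Step 1: E_pack = Ns * V_cell * Np * C_cell = 19 * 3.47 * 2 * 7.252 = 956.25 Wh
Step 2: t = E_pack / P = 956.25 / 803.3 = 1.190 hr

1.190 hr


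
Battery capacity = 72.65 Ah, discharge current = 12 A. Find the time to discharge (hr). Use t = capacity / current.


Runtime = 72.65 Ah / 12 A = 6.054 hr

6.054 hr


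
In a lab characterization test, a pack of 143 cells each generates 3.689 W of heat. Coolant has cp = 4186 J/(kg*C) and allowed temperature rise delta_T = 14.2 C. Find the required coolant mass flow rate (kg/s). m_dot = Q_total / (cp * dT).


Q_total = 143 * 3.689 = 527.53 W
m_dot = Q_total / (cp * dT) = 527.53 / (4186 * 14.2) = 0.008875 kg/s

0.008875 kg/s


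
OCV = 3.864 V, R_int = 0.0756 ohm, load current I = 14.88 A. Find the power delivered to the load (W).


Step 1: V_terminal = OCV - I*R = 3.864 - 14.88 * 0.0756 = 2.7391 V
Step 2: P_out = V_terminal * I = 2.7391 * 14.88 = 40.76 W

40.76 W


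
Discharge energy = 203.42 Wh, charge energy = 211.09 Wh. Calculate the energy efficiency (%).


eta_e = E_dis / E_chg * 100 = 203.42 / 211.09 * 100 = 96.37%

96.37%


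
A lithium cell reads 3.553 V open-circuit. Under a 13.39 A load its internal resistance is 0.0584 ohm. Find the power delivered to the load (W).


Step 1: V_terminal = OCV - I*R = 3.553 - 13.39 * 0.0584 = 2.771 V
Step 2: P_out = V_terminal * I = 2.771 * 13.39 = 37.10 W

37.10 W


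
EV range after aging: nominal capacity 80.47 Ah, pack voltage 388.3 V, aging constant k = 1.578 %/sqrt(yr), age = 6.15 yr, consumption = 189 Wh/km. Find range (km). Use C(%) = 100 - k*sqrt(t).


Step 1: capacity retention = 100 - 1.578 * sqrt(6.15) = 100 - 1.578 * 2.4799 = 96.087%
Step 2: C_now = 80.47 * 96.087/100 = 77.321 Ah
Step 3: E_pack = V * C_now = 388.3 * 77.321 = 30024 Wh
Step 4: range = E_pack / consumption = 30024 / 189 = 158.9 km

158.9 km


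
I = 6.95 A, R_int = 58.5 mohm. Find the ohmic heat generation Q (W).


Convert: R = 58.5 mohm = 0.0585 ohm
Q = I^2 * R = 6.95^2 * 0.0585 = 2.826 W

2.826 W


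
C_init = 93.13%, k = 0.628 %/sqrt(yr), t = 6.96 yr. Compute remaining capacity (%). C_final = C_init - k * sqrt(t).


sqrt(t) = sqrt(6.96) = 2.6382
C_final = 93.13 - 0.628 * 2.6382 = 91.47%

91.47%


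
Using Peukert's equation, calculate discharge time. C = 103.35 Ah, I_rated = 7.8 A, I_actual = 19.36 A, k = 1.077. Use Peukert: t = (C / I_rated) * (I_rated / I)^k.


Step 1: t_rated = C / I_rated = 103.35 / 7.8 = 13.25 hr
Step 2: ratio = 7.8 / 19.36 = 0.40289
Step 3: ratio^k = 0.40289^1.077 = 0.37565
Step 4: t = t_rated * ratio^k = 13.25 * 0.37565 = 4.977 hr

4.977 hr


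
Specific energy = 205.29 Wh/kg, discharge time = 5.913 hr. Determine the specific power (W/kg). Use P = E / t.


P_specific = E / t = 205.29 / 5.913 = 34.72 W/kg

34.72 W/kg


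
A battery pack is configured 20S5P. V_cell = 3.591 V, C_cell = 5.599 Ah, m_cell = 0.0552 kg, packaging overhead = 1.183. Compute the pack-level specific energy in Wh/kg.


Step 1: V_pack = 20 * 3.591 = 71.82 V
Step 2: C_pack = 5 * 5.599 = 27.995 Ah
Step 3: E_pack = V_pack * C_pack = 71.82 * 27.995 = 2010.6 Wh
Step 4: m_pack = 20 * 5 * 0.0552 * 1.183 = 6.5302 kg
Step 5: ED = E_pack / m_pack = 2010.6 / 6.5302 = 307.9 Wh/kg

307.9 Wh/kg


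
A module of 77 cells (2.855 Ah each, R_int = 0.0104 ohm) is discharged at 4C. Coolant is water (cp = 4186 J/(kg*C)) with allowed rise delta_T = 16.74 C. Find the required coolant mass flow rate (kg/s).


Step 1: I = 4 * 2.855 = 11.42 A
Step 2: Q_cell = I^2 * R = 11.42^2 * 0.0104 = 1.3563 W
Step 3: Q_total = 77 * 1.3563 = 104.44 W
Step 4: m_dot = Q_total / (cp * dT) = 104.44 / (4186 * 16.74) = 0.001490 kg/s

0.001490 kg/s


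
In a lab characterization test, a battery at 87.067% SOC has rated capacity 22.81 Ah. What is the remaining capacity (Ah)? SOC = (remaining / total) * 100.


remaining = SOC / 100 * total = 87.067 / 100 * 22.81 = 19.86 Ah

19.86 Ah


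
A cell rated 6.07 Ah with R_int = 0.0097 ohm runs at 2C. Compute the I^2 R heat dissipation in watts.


Step 1: I = C_rate * capacity = 2 * 6.07 = 12.14 A
Step 2: Q = I^2 * R = 12.14^2 * 0.0097 = 147.38 * 0.0097 = 1.430 W

1.430 W


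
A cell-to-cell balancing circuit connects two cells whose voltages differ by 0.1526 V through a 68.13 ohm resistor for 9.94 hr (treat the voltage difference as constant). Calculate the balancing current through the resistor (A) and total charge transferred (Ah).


I_bal = dV / R = 0.1526 / 68.13 = 0.0022398 A
Q = I_bal * t = 0.0022398 * 9.94 = 0.02226 Ah

I=0.0022398 A, Q=0.02226 Ah


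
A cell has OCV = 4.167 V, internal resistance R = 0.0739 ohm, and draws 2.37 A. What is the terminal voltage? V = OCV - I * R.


IR drop = 2.37 * 0.0739 = 0.17514 V
V = 4.167 - 0.17514 = 3.992 V

3.992 V


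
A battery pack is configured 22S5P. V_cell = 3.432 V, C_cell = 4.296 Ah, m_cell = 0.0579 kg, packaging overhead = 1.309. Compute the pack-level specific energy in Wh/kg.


Step 1: V_pack = 22 * 3.432 = 75.504 V
Step 2: C_pack = 5 * 4.296 = 21.48 Ah
Step 3: E_pack = V_pack * C_pack = 75.504 * 21.48 = 1621.8 Wh
Step 4: m_pack = 22 * 5 * 0.0579 * 1.309 = 8.337 kg
Step 5: ED = E_pack / m_pack = 1621.8 / 8.337 = 194.5 Wh/kg

194.5 Wh/kg


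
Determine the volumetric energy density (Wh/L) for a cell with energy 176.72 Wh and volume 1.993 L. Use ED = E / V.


Volumetric ED = 176.72 Wh / 1.993 L = 88.67 Wh/L

88.67 Wh/L


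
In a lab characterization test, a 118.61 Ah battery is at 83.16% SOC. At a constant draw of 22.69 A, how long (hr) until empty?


Step 1: remaining = SOC/100 * C_total = 83.16/100 * 118.61 = 98.636 Ah
Step 2: t = remaining / I = 98.636 / 22.69 = 4.347 hr

4.347 hr


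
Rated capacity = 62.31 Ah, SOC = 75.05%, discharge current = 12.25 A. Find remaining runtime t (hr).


Step 1: remaining = SOC/100 * C_total = 75.05/100 * 62.31 = 46.764 Ah
Step 2: t = remaining / I = 46.764 / 12.25 = 3.817 hr

3.817 hr


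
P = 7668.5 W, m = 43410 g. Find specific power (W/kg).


Convert: m = 43410 g = 43.41 kg
Specific power = 7668.5 W / 43.41 kg = 176.7 W/kg

176.7 W/kg


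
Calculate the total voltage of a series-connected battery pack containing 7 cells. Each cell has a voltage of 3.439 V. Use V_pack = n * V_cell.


Series voltages add: 7 * 3.439 V = 24.073 V

24.073 V


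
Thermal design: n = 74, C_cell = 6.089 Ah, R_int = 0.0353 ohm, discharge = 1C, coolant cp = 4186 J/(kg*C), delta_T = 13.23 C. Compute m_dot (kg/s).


Step 1: I = 1 * 6.089 = 6.089 A
Step 2: Q_cell = I^2 * R = 6.089^2 * 0.0353 = 1.3088 W
Step 3: Q_total = 74 * 1.3088 = 96.851 W
Step 4: m_dot = Q_total / (cp * dT) = 96.851 / (4186 * 13.23) = 0.001749 kg/s

0.001749 kg/s
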